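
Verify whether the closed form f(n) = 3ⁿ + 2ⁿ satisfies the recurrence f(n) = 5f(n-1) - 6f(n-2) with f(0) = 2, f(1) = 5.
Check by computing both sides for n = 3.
From the recurrence with f(0) = 2, f(1) = 5:
  f(0) = 2, f(1) = 5, f(2) = 13, f(3) = 35
  so the recurrence gives f(3) = 35.
From the proposed closed form f(n) = 3ⁿ + 2ⁿ:
  f(3) = 35.
Both sides give 35 at n = 3, and the initial condition(s) match, so the closed form is consistent.

Yes, the closed form is correct.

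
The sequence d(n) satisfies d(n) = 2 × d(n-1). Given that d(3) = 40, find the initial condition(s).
In general d(n) = 2ⁿ · d(0). At n = 3: d(0) = d(3) / 2^3 = 40 / 8 = 5.

d(0) = 5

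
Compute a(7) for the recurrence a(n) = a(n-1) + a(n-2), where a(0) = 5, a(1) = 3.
Computing the sequence terms:
5, 3, 8, 11, 19, 30, 49, 79

79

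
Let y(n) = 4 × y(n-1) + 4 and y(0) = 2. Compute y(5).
Computing step by step:
y(0) = 2
y(1) = 4 × 2 + 4 = 12
y(2) = 4 × 12 + 4 = 52
y(3) = 4 × 52 + 4 = 212
y(4) = 4 × 212 + 4 = 852
y(5) = 4 × 852 + 4 = 3412

3412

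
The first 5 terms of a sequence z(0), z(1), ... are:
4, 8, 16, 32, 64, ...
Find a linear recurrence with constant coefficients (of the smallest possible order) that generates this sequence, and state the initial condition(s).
Look for the lowest-order linear relation among consecutive terms.
Observation: each term is 2× the previous.
Check at n=2: 2·8 = 16. ✓

z(n) = 2 × z(n-1), z(0) = 4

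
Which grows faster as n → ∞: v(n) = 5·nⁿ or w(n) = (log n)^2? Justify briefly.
Comparing growth rates:
Growth-rate hierarchy: log n ≺ any polynomial ≺ any exponential cⁿ (c>1) ≺ n! ≺ nⁿ.
super-exponential nⁿ dominates polylogarithmic (log n)^2 asymptotically.

v(n) grows faster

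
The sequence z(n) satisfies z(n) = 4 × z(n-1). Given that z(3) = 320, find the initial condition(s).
In general z(n) = 4ⁿ · z(0). At n = 3: z(0) = z(3) / 4^3 = 320 / 64 = 5.

z(0) = 5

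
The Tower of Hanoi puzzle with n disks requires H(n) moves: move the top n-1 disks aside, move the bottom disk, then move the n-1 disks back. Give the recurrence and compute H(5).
Moving n disks = move the top n-1 disks aside (H(n-1) moves) + move the largest disk (1 move) + move the n-1 disks back on top (H(n-1) moves), so H(n) = 2H(n-1) + 1, with H(1) = 1 (a single disk takes one move).
First terms: 1, 3, 7, 15, 31, … — each is one less than a power of 2. Indeed H(n) + 1 = 2(H(n-1) + 1) with H(1) + 1 = 2, so H(n) + 1 = 2ⁿ and H(n) = 2ⁿ - 1.
Hence H(5) = 2^5 - 1 = 32 - 1 = 31.

H(n) = 2H(n-1) + 1, H(1) = 1; H(5) = 31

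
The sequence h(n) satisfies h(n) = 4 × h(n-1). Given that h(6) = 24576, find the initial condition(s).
In general h(n) = 4ⁿ · h(0). At n = 6: h(0) = h(6) / 4^6 = 24576 / 4096 = 6.

h(0) = 6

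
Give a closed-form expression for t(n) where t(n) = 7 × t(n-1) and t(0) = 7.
Recurrence: t(n) = 7 × t(n-1), initial: t(0) = 7.
Each term is 7 times the previous, so this is geometric with ratio 7. After n steps: t(n) = t(0)·7ⁿ = 7·7ⁿ.

t(n) = 7·7ⁿ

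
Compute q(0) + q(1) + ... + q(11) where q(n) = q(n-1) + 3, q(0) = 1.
Computing the sequence terms: 1, 4, 7, 10, 13, 16, 19, 22, 25, 28, 31, 34
Adding these values together:

210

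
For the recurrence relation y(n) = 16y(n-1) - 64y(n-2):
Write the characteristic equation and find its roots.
Substitute y(n) = rⁿ and divide through by rⁿ⁻²: r² - 16r + 64 = 0
Factor: (r - 8)² = 0, so r = 8 (double root).
General solution: y(n) = (A + Bn)·8ⁿ

Characteristic: r² - 16r + 64 = 0, Roots: r = 8 (double root)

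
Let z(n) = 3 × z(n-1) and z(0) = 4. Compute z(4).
Computing step by step:
z(0) = 4
z(1) = 3 × 4 = 12
z(2) = 3 × 12 = 36
z(3) = 3 × 36 = 108
z(4) = 3 × 108 = 324

324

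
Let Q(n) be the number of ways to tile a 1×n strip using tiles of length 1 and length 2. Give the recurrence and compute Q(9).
Condition on the last tile: it has length 1 (leaving a 1×(n-1) strip) or length 2 (leaving a 1×(n-2) strip), so Q(n) = Q(n-1) + Q(n-2) (order-2 linear recurrence).
For 0 ≤ i < 2 only unit tiles fit, so Q(i) = 1.
Iterating the recurrence: Q(2) = 2, Q(3) = 3, Q(4) = 5, Q(5) = 8, Q(6) = 13, Q(7) = 21, Q(8) = 34, Q(9) = 55.

Q(n) = Q(n-1) + Q(n-2), with Q(i) = 1 for 0 ≤ i < 2; Q(9) = 55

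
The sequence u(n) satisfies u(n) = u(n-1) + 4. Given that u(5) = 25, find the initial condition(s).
u(5) = u(0) + 5·4, so u(0) = 25 - 20 = 5.

u(0) = 5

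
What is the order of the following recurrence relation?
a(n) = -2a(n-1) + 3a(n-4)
The order is the largest lag k for which a(n-k) appears. Here the deepest term is a(n-4), so the order is 4.

Order 4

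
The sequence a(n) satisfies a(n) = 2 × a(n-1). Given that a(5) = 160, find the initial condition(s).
In general a(n) = 2ⁿ · a(0). At n = 5: a(0) = a(5) / 2^5 = 160 / 32 = 5.

a(0) = 5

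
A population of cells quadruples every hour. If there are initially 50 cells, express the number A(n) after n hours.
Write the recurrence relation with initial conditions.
Each hour multiplies the count by 4, so the count after n hours depends only on the count after n-1 hours: A(n) = 4 × A(n-1). The starting count gives A(0) = 50.
Unrolling n times gives the closed form A(n) = 50 × 4ⁿ.

A(n) = 4 × A(n-1), A(0) = 50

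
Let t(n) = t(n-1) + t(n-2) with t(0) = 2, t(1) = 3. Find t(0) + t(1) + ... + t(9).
Computing the sequence terms: 2, 3, 5, 8, 13, 21, 34, 55, 89, 144
Adding these values together:

374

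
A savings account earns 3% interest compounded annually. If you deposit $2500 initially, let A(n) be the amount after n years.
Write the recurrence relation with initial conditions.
Each year the balance grows by 3%, i.e. is multiplied by 1 + 3/100 = 1.03, so A(n) = 1.03 × A(n-1). The initial deposit gives A(0) = 2500.
Unrolling gives the closed form A(n) = 2500 × (1.03)ⁿ.

A(n) = 1.03 × A(n-1), A(0) = 2500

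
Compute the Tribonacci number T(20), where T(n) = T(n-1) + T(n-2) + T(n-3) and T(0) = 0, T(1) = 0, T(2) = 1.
Computing the sequence terms:
0, 0, 1, 1, 2, 4, 7, 13, 24, 44, 81, 149, 274, 504, 927, 1705, 3136, 5768, 10609, 19513, 35890

35890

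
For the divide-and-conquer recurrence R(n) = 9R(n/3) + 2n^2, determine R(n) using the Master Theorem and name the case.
Master Theorem template: R(n) = a·R(n/b) + f(n).
Here: a=9, b=3, f(n)=2n^2
Compute log_b(a) = log_3(9) = 2.
f(n) = 2n^2 = Θ(n^2). Case 2: R(n) = Θ(n^2 log n).

Case 2: R(n) = Θ(n^2 log n)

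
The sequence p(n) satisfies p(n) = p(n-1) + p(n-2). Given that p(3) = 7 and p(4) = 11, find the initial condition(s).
Work backwards using p(k) = p(k+2) - p(k+1):
p(2) = p(4) - p(3) = 11 - 7 = 4
p(1) = p(3) - p(2) = 7 - 4 = 3
p(0) = p(2) - p(1) = 4 - 3 = 1

p(0) = 1, p(1) = 3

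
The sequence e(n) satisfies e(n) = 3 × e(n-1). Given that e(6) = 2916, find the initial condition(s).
In general e(n) = 3ⁿ · e(0). At n = 6: e(0) = e(6) / 3^6 = 2916 / 729 = 4.

e(0) = 4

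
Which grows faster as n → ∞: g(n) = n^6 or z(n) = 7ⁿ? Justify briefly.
Comparing growth rates:
Growth-rate hierarchy: log n ≺ any polynomial ≺ any exponential cⁿ (c>1) ≺ n! ≺ nⁿ.
exponential base 7 dominates polynomial degree 6 asymptotically.

z(n) grows faster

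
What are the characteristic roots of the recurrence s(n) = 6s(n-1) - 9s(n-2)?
Substitute s(n) = rⁿ and divide through by rⁿ⁻²: r² - 6r + 9 = 0
Factor: (r - 3)² = 0, so r = 3 (double root).
General solution: s(n) = (A + Bn)·3ⁿ

Characteristic: r² - 6r + 9 = 0, Roots: r = 3 (double root)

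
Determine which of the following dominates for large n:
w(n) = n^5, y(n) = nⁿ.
Comparing growth rates:
Growth-rate hierarchy: log n ≺ any polynomial ≺ any exponential cⁿ (c>1) ≺ n! ≺ nⁿ.
super-exponential nⁿ dominates polynomial degree 5 asymptotically.

y(n) grows faster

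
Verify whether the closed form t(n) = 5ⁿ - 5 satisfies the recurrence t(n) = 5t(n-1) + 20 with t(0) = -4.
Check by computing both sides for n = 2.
From the recurrence with t(0) = -4:
  t(0) = -4, t(1) = 0, t(2) = 20
  so the recurrence gives t(2) = 20.
From the proposed closed form t(n) = 5ⁿ - 5:
  t(2) = 20.
Both sides give 20 at n = 2, and the initial condition(s) match, so the closed form is consistent.

Yes, the closed form is correct.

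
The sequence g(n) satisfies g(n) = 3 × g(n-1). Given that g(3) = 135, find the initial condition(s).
In general g(n) = 3ⁿ · g(0). At n = 3: g(0) = g(3) / 3^3 = 135 / 27 = 5.

g(0) = 5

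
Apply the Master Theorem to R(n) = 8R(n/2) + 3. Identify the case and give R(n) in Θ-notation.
Master Theorem template: R(n) = a·R(n/b) + f(n).
Here: a=8, b=2, f(n)=3
Compute log_b(a) = log_2(8) = 3.
f(n) = 3 = O(n^(3-ε)) with ε = 3. Case 1: R(n) = Θ(n^log_b(a)) = Θ(n^3).

Case 1: R(n) = Θ(n^3)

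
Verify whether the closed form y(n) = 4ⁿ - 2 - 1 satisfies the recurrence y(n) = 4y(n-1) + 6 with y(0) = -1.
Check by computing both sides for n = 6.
From the recurrence with y(0) = -1:
  y(0) = -1, y(1) = 2, y(2) = 14, y(3) = 62, y(4) = 254, y(5) = 1022, y(6) = 4094
  so the recurrence gives y(6) = 4094.
From the proposed closed form y(n) = 4ⁿ - 2 - 1:
  y(6) = 4093.
The recurrence gives 4094 but the closed form gives 4093, so the closed form does not satisfy the recurrence.

No, the closed form is incorrect.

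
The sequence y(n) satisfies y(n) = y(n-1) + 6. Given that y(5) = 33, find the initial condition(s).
y(5) = y(0) + 5·6, so y(0) = 33 - 30 = 3.

y(0) = 3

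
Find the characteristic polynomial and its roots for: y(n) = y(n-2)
Substitute y(n) = rⁿ and divide through by rⁿ⁻²: r² - 1 = 0
Factor: (r + 1)(r - 1) = 0, so r = -1, 1.
General solution: y(n) = A·(-1)ⁿ + B·1ⁿ

Characteristic: r² - 1 = 0, Roots: r = -1, 1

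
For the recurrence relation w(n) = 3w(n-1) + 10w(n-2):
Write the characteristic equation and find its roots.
Substitute w(n) = rⁿ and divide through by rⁿ⁻²: r² - 3r - 10 = 0
Factor: (r + 2)(r - 5) = 0, so r = -2, 5.
General solution: w(n) = A·(-2)ⁿ + B·5ⁿ

Characteristic: r² - 3r - 10 = 0, Roots: r = -2, 5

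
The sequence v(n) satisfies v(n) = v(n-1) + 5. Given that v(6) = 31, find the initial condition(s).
v(6) = v(0) + 6·5, so v(0) = 31 - 30 = 1.

v(0) = 1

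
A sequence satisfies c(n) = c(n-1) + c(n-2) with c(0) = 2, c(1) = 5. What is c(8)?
Computing the sequence terms:
2, 5, 7, 12, 19, 31, 50, 81, 131

131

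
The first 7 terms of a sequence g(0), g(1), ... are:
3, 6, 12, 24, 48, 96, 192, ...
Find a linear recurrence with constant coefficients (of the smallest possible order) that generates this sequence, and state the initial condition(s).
Look for the lowest-order linear relation among consecutive terms.
Observation: each term is 2× the previous.
Check at n=2: 2·6 = 12. ✓

g(n) = 2 × g(n-1), g(0) = 3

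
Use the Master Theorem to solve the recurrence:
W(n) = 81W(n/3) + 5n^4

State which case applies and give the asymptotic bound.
Master Theorem template: W(n) = a·W(n/b) + f(n).
Here: a=81, b=3, f(n)=5n^4
Compute log_b(a) = log_3(81) = 4.
f(n) = 5n^4 = Θ(n^4). Case 2: W(n) = Θ(n^4 log n).

Case 2: W(n) = Θ(n^4 log n)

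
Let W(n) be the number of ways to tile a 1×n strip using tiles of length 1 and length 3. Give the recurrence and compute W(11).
Condition on the last tile: it has length 1 (leaving a 1×(n-1) strip) or length 3 (leaving a 1×(n-3) strip), so W(n) = W(n-1) + W(n-3) (order-3 linear recurrence).
For 0 ≤ i < 3 only unit tiles fit, so W(i) = 1.
Iterating the recurrence: W(3) = 2, W(4) = 3, W(5) = 4, W(6) = 6, W(7) = 9, W(8) = 13, W(9) = 19, W(10) = 28, W(11) = 41.

W(n) = W(n-1) + W(n-3), with W(i) = 1 for 0 ≤ i < 3; W(11) = 41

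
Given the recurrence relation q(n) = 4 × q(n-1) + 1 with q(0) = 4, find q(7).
Computing step by step:
q(0) = 4
q(1) = 4 × 4 + 1 = 17
q(2) = 4 × 17 + 1 = 69
q(3) = 4 × 69 + 1 = 277
q(4) = 4 × 277 + 1 = 1109
q(5) = 4 × 1109 + 1 = 4437
q(6) = 4 × 4437 + 1 = 17749
q(7) = 4 × 17749 + 1 = 70997

70997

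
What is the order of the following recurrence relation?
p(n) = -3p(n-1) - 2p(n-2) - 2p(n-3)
The order is the largest lag k for which p(n-k) appears. Here the deepest term is p(n-3), so the order is 3.

Order 3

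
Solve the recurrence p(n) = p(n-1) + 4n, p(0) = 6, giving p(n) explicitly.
Recurrence: p(n) = p(n-1) + 4n, initial: p(0) = 6.
Telescoping: p(n) = p(0) + 4·Σᵢ₌₁ⁿ i = 6 + 4·n(n+1)/2.

p(n) = 4·n(n+1)/2 + 6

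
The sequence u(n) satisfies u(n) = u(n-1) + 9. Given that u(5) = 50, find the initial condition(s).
u(5) = u(0) + 5·9, so u(0) = 50 - 45 = 5.

u(0) = 5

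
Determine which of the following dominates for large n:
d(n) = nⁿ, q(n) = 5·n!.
Comparing growth rates:
Growth-rate hierarchy: log n ≺ any polynomial ≺ any exponential cⁿ (c>1) ≺ n! ≺ nⁿ.
super-exponential nⁿ dominates factorial asymptotically.

d(n) grows faster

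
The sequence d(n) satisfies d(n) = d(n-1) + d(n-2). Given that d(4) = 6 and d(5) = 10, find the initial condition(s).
Work backwards using d(k) = d(k+2) - d(k+1):
d(3) = d(5) - d(4) = 10 - 6 = 4
d(2) = d(4) - d(3) = 6 - 4 = 2
d(1) = d(3) - d(2) = 4 - 2 = 2
d(0) = d(2) - d(1) = 2 - 2 = 0

d(0) = 0, d(1) = 2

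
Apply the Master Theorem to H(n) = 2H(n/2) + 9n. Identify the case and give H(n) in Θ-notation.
Master Theorem template: H(n) = a·H(n/b) + f(n).
Here: a=2, b=2, f(n)=9n
Compute log_b(a) = log_2(2) = 1.
f(n) = 9n = Θ(n). Case 2: H(n) = Θ(n log n).

Case 2: H(n) = Θ(n log n)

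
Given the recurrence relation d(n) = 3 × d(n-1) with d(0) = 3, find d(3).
Computing step by step:
d(0) = 3
d(1) = 3 × 3 = 9
d(2) = 3 × 9 = 27
d(3) = 3 × 27 = 81

81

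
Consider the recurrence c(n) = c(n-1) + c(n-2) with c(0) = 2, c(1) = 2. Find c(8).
Computing the sequence terms:
2, 2, 4, 6, 10, 16, 26, 42, 68

68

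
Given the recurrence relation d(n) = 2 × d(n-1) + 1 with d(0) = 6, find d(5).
Computing step by step:
d(0) = 6
d(1) = 2 × 6 + 1 = 13
d(2) = 2 × 13 + 1 = 27
d(3) = 2 × 27 + 1 = 55
d(4) = 2 × 55 + 1 = 111
d(5) = 2 × 111 + 1 = 223

223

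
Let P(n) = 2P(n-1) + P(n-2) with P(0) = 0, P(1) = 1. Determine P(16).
Computing the sequence terms:
0, 1, 2, 5, 12, 29, 70, 169, 408, 985, 2378, 5741, 13860, 33461, 80782, 195025, 470832

470832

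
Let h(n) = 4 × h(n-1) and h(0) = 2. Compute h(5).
Computing step by step:
h(0) = 2
h(1) = 4 × 2 = 8
h(2) = 4 × 8 = 32
h(3) = 4 × 32 = 128
h(4) = 4 × 128 = 512
h(5) = 4 × 512 = 2048

2048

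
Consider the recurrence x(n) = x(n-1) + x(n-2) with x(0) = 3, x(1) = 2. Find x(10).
Computing the sequence terms:
3, 2, 5, 7, 12, 19, 31, 50, 81, 131, 212

212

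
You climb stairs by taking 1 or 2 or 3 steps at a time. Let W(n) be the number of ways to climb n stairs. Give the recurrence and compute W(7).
Condition on the size of the last step (1 to 3): before it there were n-1, …, n-3 stairs climbed, and these cases are disjoint, so W(n) = W(n-1) + W(n-2) + W(n-3) (order-3 linear recurrence).
Initial conditions by direct count (compositions of i into parts ≤ 3): W(1) = 1; W(2) = 2; W(3) = 4.
Iterating the recurrence: W(4) = 7, W(5) = 13, W(6) = 24, W(7) = 44.

W(n) = W(n-1) + W(n-2) + W(n-3), W(1) = 1, W(2) = 2, W(3) = 4; W(7) = 44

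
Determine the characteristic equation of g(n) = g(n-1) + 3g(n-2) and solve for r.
Substitute g(n) = rⁿ and divide through by rⁿ⁻²: r² - r - 3 = 0
Discriminant: 1² + 4·3 = 13, not a perfect square, so by the quadratic formula r = (1 ± √13)/2.
General solution: g(n) = A·r₁ⁿ + B·r₂ⁿ where r₁,r₂ = (1 ± √13)/2

Characteristic: r² - r - 3 = 0, Roots: r = (1 ± √13)/2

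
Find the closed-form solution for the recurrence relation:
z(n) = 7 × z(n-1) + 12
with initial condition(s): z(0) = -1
Recurrence: z(n) = 7 × z(n-1) + 12, initial: z(0) = -1.
Try z(n) = A·7ⁿ + C. Substituting: A·7ⁿ + C = 7(A·7ⁿ⁻¹ + C) + 12 = A·7ⁿ + 7C + 12, so C = 7C + 12, giving C = -2. Then z(0) = A - 2 = -1 gives A = 1.

z(n) = 7ⁿ - 2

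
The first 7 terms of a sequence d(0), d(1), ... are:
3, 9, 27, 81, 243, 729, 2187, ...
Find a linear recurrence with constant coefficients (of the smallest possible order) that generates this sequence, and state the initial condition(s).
Look for the lowest-order linear relation among consecutive terms.
Observation: each term is 3× the previous.
Check at n=2: 3·9 = 27. ✓

d(n) = 3 × d(n-1), d(0) = 3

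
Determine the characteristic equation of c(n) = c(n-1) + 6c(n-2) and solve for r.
Substitute c(n) = rⁿ and divide through by rⁿ⁻²: r² - r - 6 = 0
Factor: (r + 2)(r - 3) = 0, so r = -2, 3.
General solution: c(n) = A·(-2)ⁿ + B·3ⁿ

Characteristic: r² - r - 6 = 0, Roots: r = -2, 3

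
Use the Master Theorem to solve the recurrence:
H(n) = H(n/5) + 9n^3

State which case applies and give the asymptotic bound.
Master Theorem template: H(n) = a·H(n/b) + f(n).
Here: a=1, b=5, f(n)=9n^3
Compute log_b(a) = log_5(1) = 0.
f(n) = 9n^3 = Ω(n^(0+ε)) with ε = 3, and the regularity condition holds (a·f(n/b) = (a/b^3)·f(n) with a/b^3 = 5^-3 < 1). Case 3: H(n) = Θ(f(n)) = Θ(n^3).

Case 3: H(n) = Θ(n^3)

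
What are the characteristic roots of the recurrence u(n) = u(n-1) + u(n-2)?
Substitute u(n) = rⁿ and divide through by rⁿ⁻²: r² - r - 1 = 0
Discriminant: 1² + 4·1 = 5, not a perfect square, so by the quadratic formula r = (1 ± √5)/2.
General solution: u(n) = A·r₁ⁿ + B·r₂ⁿ where r₁,r₂ = (1 ± √5)/2

Characteristic: r² - r - 1 = 0, Roots: r = (1 ± √5)/2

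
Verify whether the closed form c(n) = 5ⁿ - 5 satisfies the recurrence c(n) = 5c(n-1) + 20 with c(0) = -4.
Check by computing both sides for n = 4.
From the recurrence with c(0) = -4:
  c(0) = -4, c(1) = 0, c(2) = 20, c(3) = 120, c(4) = 620
  so the recurrence gives c(4) = 620.
From the proposed closed form c(n) = 5ⁿ - 5:
  c(4) = 620.
Both sides give 620 at n = 4, and the initial condition(s) match, so the closed form is consistent.

Yes, the closed form is correct.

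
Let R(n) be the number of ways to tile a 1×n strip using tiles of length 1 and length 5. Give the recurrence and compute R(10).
Condition on the last tile: it has length 1 (leaving a 1×(n-1) strip) or length 5 (leaving a 1×(n-5) strip), so R(n) = R(n-1) + R(n-5) (order-5 linear recurrence).
For 0 ≤ i < 5 only unit tiles fit, so R(i) = 1.
Iterating the recurrence: R(5) = 2, R(6) = 3, R(7) = 4, R(8) = 5, R(9) = 6, R(10) = 8.

R(n) = R(n-1) + R(n-5), with R(i) = 1 for 0 ≤ i < 5; R(10) = 8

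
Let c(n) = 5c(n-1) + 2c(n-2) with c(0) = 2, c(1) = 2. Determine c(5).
Computing the sequence terms:
2, 2, 14, 74, 398, 2138

2138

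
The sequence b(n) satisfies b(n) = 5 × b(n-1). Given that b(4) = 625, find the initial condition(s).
In general b(n) = 5ⁿ · b(0). At n = 4: b(0) = b(4) / 5^4 = 625 / 625 = 1.

b(0) = 1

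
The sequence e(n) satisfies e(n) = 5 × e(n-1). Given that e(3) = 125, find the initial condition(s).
In general e(n) = 5ⁿ · e(0). At n = 3: e(0) = e(3) / 5^3 = 125 / 125 = 1.

e(0) = 1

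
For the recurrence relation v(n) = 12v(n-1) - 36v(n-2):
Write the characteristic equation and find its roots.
Substitute v(n) = rⁿ and divide through by rⁿ⁻²: r² - 12r + 36 = 0
Factor: (r - 6)² = 0, so r = 6 (double root).
General solution: v(n) = (A + Bn)·6ⁿ

Characteristic: r² - 12r + 36 = 0, Roots: r = 6 (double root)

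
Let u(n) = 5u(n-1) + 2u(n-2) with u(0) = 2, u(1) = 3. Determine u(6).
Computing the sequence terms:
2, 3, 19, 101, 543, 2917, 15671

15671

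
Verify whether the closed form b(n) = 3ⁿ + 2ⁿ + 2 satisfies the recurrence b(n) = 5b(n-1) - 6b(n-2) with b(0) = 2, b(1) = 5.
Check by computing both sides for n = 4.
From the recurrence with b(0) = 2, b(1) = 5:
  b(0) = 2, b(1) = 5, b(2) = 13, b(3) = 35, b(4) = 97
  so the recurrence gives b(4) = 97.
From the proposed closed form b(n) = 3ⁿ + 2ⁿ + 2:
  b(4) = 99.
The recurrence gives 97 but the closed form gives 99, so the closed form does not satisfy the recurrence.

No, the closed form is incorrect.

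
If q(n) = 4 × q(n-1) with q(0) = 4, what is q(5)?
Computing step by step:
q(0) = 4
q(1) = 4 × 4 = 16
q(2) = 4 × 16 = 64
q(3) = 4 × 64 = 256
q(4) = 4 × 256 = 1024
q(5) = 4 × 1024 = 4096

4096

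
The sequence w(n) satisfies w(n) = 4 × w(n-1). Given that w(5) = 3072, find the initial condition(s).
In general w(n) = 4ⁿ · w(0). At n = 5: w(0) = w(5) / 4^5 = 3072 / 1024 = 3.

w(0) = 3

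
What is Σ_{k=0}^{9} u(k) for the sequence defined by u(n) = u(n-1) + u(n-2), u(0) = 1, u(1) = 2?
Computing the sequence terms: 1, 2, 3, 5, 8, 13, 21, 34, 55, 89
Adding these values together:

231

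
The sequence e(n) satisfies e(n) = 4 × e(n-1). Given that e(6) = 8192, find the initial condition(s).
In general e(n) = 4ⁿ · e(0). At n = 6: e(0) = e(6) / 4^6 = 8192 / 4096 = 2.

e(0) = 2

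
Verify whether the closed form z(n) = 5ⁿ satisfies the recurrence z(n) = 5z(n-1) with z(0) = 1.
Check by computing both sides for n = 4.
From the recurrence with z(0) = 1:
  z(0) = 1, z(1) = 5, z(2) = 25, z(3) = 125, z(4) = 625
  so the recurrence gives z(4) = 625.
From the proposed closed form z(n) = 5ⁿ:
  z(4) = 625.
Both sides give 625 at n = 4, and the initial condition(s) match, so the closed form is consistent.

Yes, the closed form is correct.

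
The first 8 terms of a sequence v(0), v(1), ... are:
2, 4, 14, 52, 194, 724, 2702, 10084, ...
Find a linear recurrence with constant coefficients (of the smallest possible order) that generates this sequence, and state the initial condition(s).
Look for the lowest-order linear relation among consecutive terms.
Observation: v(n) - 4·v(n-1) - (-1)·v(n-2) = 0 holds for the shown terms, and no order-1 relation v(n) = α·v(n-1) + β fits.
Check at n=3: 4·14 + (-1)·4 = 52. ✓

v(n) = 4v(n-1) - v(n-2), v(0) = 2, v(1) = 4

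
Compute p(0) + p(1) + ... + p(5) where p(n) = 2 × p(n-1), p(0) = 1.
Computing the sequence terms: 1, 2, 4, 8, 16, 32
Adding these values together:

63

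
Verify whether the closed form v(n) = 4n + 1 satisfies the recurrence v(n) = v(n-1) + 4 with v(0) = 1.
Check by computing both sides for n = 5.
From the recurrence with v(0) = 1:
  v(0) = 1, v(1) = 5, v(2) = 9, v(3) = 13, v(4) = 17, v(5) = 21
  so the recurrence gives v(5) = 21.
From the proposed closed form v(n) = 4n + 1:
  v(5) = 21.
Both sides give 21 at n = 5, and the initial condition(s) match, so the closed form is consistent.

Yes, the closed form is correct.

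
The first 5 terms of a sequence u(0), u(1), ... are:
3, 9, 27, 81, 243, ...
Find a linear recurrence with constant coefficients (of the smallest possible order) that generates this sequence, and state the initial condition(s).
Look for the lowest-order linear relation among consecutive terms.
Observation: each term is 3× the previous.
Check at n=2: 3·9 = 27. ✓

u(n) = 3 × u(n-1), u(0) = 3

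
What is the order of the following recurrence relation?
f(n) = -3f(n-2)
The order is the largest lag k for which f(n-k) appears. Here the deepest term is f(n-2), so the order is 2.

Order 2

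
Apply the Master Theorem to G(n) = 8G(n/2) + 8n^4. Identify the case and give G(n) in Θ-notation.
Master Theorem template: G(n) = a·G(n/b) + f(n).
Here: a=8, b=2, f(n)=8n^4
Compute log_b(a) = log_2(8) = 3.
f(n) = 8n^4 = Ω(n^(3+ε)) with ε = 1, and the regularity condition holds (a·f(n/b) = (a/b^4)·f(n) with a/b^4 = 2^-1 < 1). Case 3: G(n) = Θ(f(n)) = Θ(n^4).

Case 3: G(n) = Θ(n^4)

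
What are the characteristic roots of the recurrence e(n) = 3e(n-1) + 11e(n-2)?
Substitute e(n) = rⁿ and divide through by rⁿ⁻²: r² - 3r - 11 = 0
Discriminant: 3² + 4·11 = 53, not a perfect square, so by the quadratic formula r = (3 ± √53)/2.
General solution: e(n) = A·r₁ⁿ + B·r₂ⁿ where r₁,r₂ = (3 ± √53)/2

Characteristic: r² - 3r - 11 = 0, Roots: r = (3 ± √53)/2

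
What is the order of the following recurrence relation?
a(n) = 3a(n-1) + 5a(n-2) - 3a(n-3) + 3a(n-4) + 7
The order is the largest lag k for which a(n-k) appears. Here the deepest term is a(n-4) (the 7 term is non-homogeneous and does not affect the order), so the order is 4.

Order 4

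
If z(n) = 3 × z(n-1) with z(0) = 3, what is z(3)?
Computing step by step:
z(0) = 3
z(1) = 3 × 3 = 9
z(2) = 3 × 9 = 27
z(3) = 3 × 27 = 81

81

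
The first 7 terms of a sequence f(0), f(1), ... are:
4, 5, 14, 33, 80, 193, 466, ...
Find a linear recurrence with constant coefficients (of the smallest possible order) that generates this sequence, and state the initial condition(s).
Look for the lowest-order linear relation among consecutive terms.
Observation: f(n) - 2·f(n-1) - (1)·f(n-2) = 0 holds for the shown terms, and no order-1 relation f(n) = α·f(n-1) + β fits.
Check at n=3: 2·14 + (1)·5 = 33. ✓

f(n) = 2f(n-1) + f(n-2), f(0) = 4, f(1) = 5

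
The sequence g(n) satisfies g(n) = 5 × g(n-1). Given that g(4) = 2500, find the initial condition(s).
In general g(n) = 5ⁿ · g(0). At n = 4: g(0) = g(4) / 5^4 = 2500 / 625 = 4.

g(0) = 4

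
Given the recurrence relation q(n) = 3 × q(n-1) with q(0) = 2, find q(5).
Computing step by step:
q(0) = 2
q(1) = 3 × 2 = 6
q(2) = 3 × 6 = 18
q(3) = 3 × 18 = 54
q(4) = 3 × 54 = 162
q(5) = 3 × 162 = 486

486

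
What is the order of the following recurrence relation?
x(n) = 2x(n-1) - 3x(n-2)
The order is the largest lag k for which x(n-k) appears. Here the deepest term is x(n-2), so the order is 2.

Order 2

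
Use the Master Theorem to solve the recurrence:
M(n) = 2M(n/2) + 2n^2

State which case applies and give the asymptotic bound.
Master Theorem template: M(n) = a·M(n/b) + f(n).
Here: a=2, b=2, f(n)=2n^2
Compute log_b(a) = log_2(2) = 1.
f(n) = 2n^2 = Ω(n^(1+ε)) with ε = 1, and the regularity condition holds (a·f(n/b) = (a/b^2)·f(n) with a/b^2 = 2^-1 < 1). Case 3: M(n) = Θ(f(n)) = Θ(n^2).

Case 3: M(n) = Θ(n^2)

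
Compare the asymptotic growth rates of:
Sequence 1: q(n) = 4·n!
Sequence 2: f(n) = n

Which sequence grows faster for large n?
Comparing growth rates:
Growth-rate hierarchy: log n ≺ any polynomial ≺ any exponential cⁿ (c>1) ≺ n! ≺ nⁿ.
factorial dominates polynomial degree 1 asymptotically.

q(n) grows faster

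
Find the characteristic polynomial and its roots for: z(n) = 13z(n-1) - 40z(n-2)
Substitute z(n) = rⁿ and divide through by rⁿ⁻²: r² - 13r + 40 = 0
Factor: (r - 5)(r - 8) = 0, so r = 5, 8.
General solution: z(n) = A·5ⁿ + B·8ⁿ

Characteristic: r² - 13r + 40 = 0, Roots: r = 5, 8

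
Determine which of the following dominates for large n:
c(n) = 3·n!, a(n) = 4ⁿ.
Comparing growth rates:
Growth-rate hierarchy: log n ≺ any polynomial ≺ any exponential cⁿ (c>1) ≺ n! ≺ nⁿ.
factorial dominates exponential base 4 asymptotically.

c(n) grows faster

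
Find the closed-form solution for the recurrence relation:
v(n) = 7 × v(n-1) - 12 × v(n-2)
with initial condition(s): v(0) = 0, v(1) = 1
Recurrence: v(n) = 7 × v(n-1) - 12 × v(n-2), initial: v(0) = 0, v(1) = 1.
Characteristic equation: r² - 7r + 12 = 0, which factors as (r - 4)(r - 3) = 0, so r = 4, 3. General solution v(n) = A·4ⁿ + B·3ⁿ. From v(0) = 0: A + B = 0. From v(1) = 1: 4A + 3B = 1. Solving gives A = 1, B = -1.

v(n) = 4ⁿ - 3ⁿ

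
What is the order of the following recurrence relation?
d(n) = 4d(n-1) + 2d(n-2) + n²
The order is the largest lag k for which d(n-k) appears. Here the deepest term is d(n-2) (the n² term is non-homogeneous and does not affect the order), so the order is 2.

Order 2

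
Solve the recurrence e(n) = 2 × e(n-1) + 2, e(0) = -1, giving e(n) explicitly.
Recurrence: e(n) = 2 × e(n-1) + 2, initial: e(0) = -1.
Try e(n) = A·2ⁿ + C. Substituting: A·2ⁿ + C = 2(A·2ⁿ⁻¹ + C) + 2 = A·2ⁿ + 2C + 2, so C = 2C + 2, giving C = -2. Then e(0) = A - 2 = -1 gives A = 1.

e(n) = 2ⁿ - 2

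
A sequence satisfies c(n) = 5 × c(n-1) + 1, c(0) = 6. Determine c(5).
Computing step by step:
c(0) = 6
c(1) = 5 × 6 + 1 = 31
c(2) = 5 × 31 + 1 = 156
c(3) = 5 × 156 + 1 = 781
c(4) = 5 × 781 + 1 = 3906
c(5) = 5 × 3906 + 1 = 19531

19531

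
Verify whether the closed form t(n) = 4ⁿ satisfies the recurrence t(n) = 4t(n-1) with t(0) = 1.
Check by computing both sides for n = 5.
From the recurrence with t(0) = 1:
  t(0) = 1, t(1) = 4, t(2) = 16, t(3) = 64, t(4) = 256, t(5) = 1024
  so the recurrence gives t(5) = 1024.
From the proposed closed form t(n) = 4ⁿ:
  t(5) = 1024.
Both sides give 1024 at n = 5, and the initial condition(s) match, so the closed form is consistent.

Yes, the closed form is correct.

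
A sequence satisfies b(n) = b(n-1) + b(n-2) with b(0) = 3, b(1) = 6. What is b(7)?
Computing the sequence terms:
3, 6, 9, 15, 24, 39, 63, 102

102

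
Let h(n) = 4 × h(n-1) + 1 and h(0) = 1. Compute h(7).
Computing step by step:
h(0) = 1
h(1) = 4 × 1 + 1 = 5
h(2) = 4 × 5 + 1 = 21
h(3) = 4 × 21 + 1 = 85
h(4) = 4 × 85 + 1 = 341
h(5) = 4 × 341 + 1 = 1365
h(6) = 4 × 1365 + 1 = 5461
h(7) = 4 × 5461 + 1 = 21845

21845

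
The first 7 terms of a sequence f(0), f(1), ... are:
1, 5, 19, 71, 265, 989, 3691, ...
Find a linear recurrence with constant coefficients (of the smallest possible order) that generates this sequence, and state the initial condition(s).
Look for the lowest-order linear relation among consecutive terms.
Observation: f(n) - 4·f(n-1) - (-1)·f(n-2) = 0 holds for the shown terms, and no order-1 relation f(n) = α·f(n-1) + β fits.
Check at n=3: 4·19 + (-1)·5 = 71. ✓

f(n) = 4f(n-1) - f(n-2), f(0) = 1, f(1) = 5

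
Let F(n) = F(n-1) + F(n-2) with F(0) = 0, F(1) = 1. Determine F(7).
Computing the sequence terms:
0, 1, 1, 2, 3, 5, 8, 13

13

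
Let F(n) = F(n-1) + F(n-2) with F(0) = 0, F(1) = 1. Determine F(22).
Computing the sequence terms:
0, 1, 1, 2, 3, 5, 8, 13, 21, 34, 55, 89, 144, 233, 377, 610, 987, 1597, 2584, 4181, 6765, 10946, 17711

17711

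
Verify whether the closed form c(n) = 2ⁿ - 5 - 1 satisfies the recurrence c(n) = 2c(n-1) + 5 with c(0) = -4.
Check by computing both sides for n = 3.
From the recurrence with c(0) = -4:
  c(0) = -4, c(1) = -3, c(2) = -1, c(3) = 3
  so the recurrence gives c(3) = 3.
From the proposed closed form c(n) = 2ⁿ - 5 - 1:
  c(3) = 2.
The recurrence gives 3 but the closed form gives 2, so the closed form does not satisfy the recurrence.

No, the closed form is incorrect.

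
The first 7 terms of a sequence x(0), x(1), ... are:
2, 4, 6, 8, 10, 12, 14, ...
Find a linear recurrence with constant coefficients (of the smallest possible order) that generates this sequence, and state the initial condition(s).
Look for the lowest-order linear relation among consecutive terms.
Observation: consecutive differences are constant (= 2).
Check at n=2: 1·4 + 2 = 6. ✓

x(n) = x(n-1) + 2, x(0) = 2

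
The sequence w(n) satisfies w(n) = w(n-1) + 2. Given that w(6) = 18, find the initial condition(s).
w(6) = w(0) + 6·2, so w(0) = 18 - 12 = 6.

w(0) = 6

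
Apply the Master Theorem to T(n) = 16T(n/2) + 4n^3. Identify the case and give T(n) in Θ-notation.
Master Theorem template: T(n) = a·T(n/b) + f(n).
Here: a=16, b=2, f(n)=4n^3
Compute log_b(a) = log_2(16) = 4.
f(n) = 4n^3 = O(n^(4-ε)) with ε = 1. Case 1: T(n) = Θ(n^log_b(a)) = Θ(n^4).

Case 1: T(n) = Θ(n^4)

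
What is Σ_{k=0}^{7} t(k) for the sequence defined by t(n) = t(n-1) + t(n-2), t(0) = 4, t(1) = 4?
Computing the sequence terms: 4, 4, 8, 12, 20, 32, 52, 84
Adding these values together:

216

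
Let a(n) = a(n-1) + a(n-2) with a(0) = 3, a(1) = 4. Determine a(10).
Computing the sequence terms:
3, 4, 7, 11, 18, 29, 47, 76, 123, 199, 322

322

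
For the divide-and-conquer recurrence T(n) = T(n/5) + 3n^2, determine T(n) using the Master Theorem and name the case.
Master Theorem template: T(n) = a·T(n/b) + f(n).
Here: a=1, b=5, f(n)=3n^2
Compute log_b(a) = log_5(1) = 0.
f(n) = 3n^2 = Ω(n^(0+ε)) with ε = 2, and the regularity condition holds (a·f(n/b) = (a/b^2)·f(n) with a/b^2 = 5^-2 < 1). Case 3: T(n) = Θ(f(n)) = Θ(n^2).

Case 3: T(n) = Θ(n^2)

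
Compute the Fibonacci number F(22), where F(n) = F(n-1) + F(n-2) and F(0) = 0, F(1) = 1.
Computing the sequence terms:
0, 1, 1, 2, 3, 5, 8, 13, 21, 34, 55, 89, 144, 233, 377, 610, 987, 1597, 2584, 4181, 6765, 10946, 17711

17711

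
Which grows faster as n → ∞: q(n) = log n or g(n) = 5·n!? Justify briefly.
Comparing growth rates:
Growth-rate hierarchy: log n ≺ any polynomial ≺ any exponential cⁿ (c>1) ≺ n! ≺ nⁿ.
factorial dominates logarithmic asymptotically.

g(n) grows faster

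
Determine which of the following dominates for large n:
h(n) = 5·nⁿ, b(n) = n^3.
Comparing growth rates:
Growth-rate hierarchy: log n ≺ any polynomial ≺ any exponential cⁿ (c>1) ≺ n! ≺ nⁿ.
super-exponential nⁿ dominates polynomial degree 3 asymptotically.

h(n) grows faster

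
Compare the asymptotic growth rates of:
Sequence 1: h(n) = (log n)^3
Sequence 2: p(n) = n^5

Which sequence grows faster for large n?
Comparing growth rates:
Growth-rate hierarchy: log n ≺ any polynomial ≺ any exponential cⁿ (c>1) ≺ n! ≺ nⁿ.
polynomial degree 5 dominates polylogarithmic (log n)^3 asymptotically.

p(n) grows faster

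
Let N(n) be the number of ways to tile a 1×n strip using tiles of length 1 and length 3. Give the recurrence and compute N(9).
Condition on the last tile: it has length 1 (leaving a 1×(n-1) strip) or length 3 (leaving a 1×(n-3) strip), so N(n) = N(n-1) + N(n-3) (order-3 linear recurrence).
For 0 ≤ i < 3 only unit tiles fit, so N(i) = 1.
Iterating the recurrence: N(3) = 2, N(4) = 3, N(5) = 4, N(6) = 6, N(7) = 9, N(8) = 13, N(9) = 19.

N(n) = N(n-1) + N(n-3), with N(i) = 1 for 0 ≤ i < 3; N(9) = 19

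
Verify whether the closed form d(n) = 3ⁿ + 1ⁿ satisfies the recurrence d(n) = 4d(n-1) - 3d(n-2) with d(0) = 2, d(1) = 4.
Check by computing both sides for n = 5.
From the recurrence with d(0) = 2, d(1) = 4:
  d(0) = 2, d(1) = 4, d(2) = 10, d(3) = 28, d(4) = 82, d(5) = 244
  so the recurrence gives d(5) = 244.
From the proposed closed form d(n) = 3ⁿ + 1ⁿ:
  d(5) = 244.
Both sides give 244 at n = 5, and the initial condition(s) match, so the closed form is consistent.

Yes, the closed form is correct.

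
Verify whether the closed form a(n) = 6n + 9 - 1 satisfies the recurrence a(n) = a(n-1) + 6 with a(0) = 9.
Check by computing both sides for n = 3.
From the recurrence with a(0) = 9:
  a(0) = 9, a(1) = 15, a(2) = 21, a(3) = 27
  so the recurrence gives a(3) = 27.
From the proposed closed form a(n) = 6n + 9 - 1:
  a(3) = 26.
The recurrence gives 27 but the closed form gives 26, so the closed form does not satisfy the recurrence.

No, the closed form is incorrect.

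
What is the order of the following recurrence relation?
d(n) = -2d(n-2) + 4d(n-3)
The order is the largest lag k for which d(n-k) appears. Here the deepest term is d(n-3), so the order is 3.

Order 3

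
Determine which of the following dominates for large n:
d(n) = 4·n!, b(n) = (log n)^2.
Comparing growth rates:
Growth-rate hierarchy: log n ≺ any polynomial ≺ any exponential cⁿ (c>1) ≺ n! ≺ nⁿ.
factorial dominates polylogarithmic (log n)^2 asymptotically.

d(n) grows faster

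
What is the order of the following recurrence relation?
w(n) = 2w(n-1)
The order is the largest lag k for which w(n-k) appears. Here the deepest term is w(n-1), so the order is 1.

Order 1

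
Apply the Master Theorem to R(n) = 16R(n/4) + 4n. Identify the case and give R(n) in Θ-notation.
Master Theorem template: R(n) = a·R(n/b) + f(n).
Here: a=16, b=4, f(n)=4n
Compute log_b(a) = log_4(16) = 2.
f(n) = 4n = O(n^(2-ε)) with ε = 1. Case 1: R(n) = Θ(n^log_b(a)) = Θ(n^2).

Case 1: R(n) = Θ(n^2)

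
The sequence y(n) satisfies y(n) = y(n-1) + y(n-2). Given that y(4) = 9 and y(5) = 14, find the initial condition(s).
Work backwards using y(k) = y(k+2) - y(k+1):
y(3) = y(5) - y(4) = 14 - 9 = 5
y(2) = y(4) - y(3) = 9 - 5 = 4
y(1) = y(3) - y(2) = 5 - 4 = 1
y(0) = y(2) - y(1) = 4 - 1 = 3

y(0) = 3, y(1) = 1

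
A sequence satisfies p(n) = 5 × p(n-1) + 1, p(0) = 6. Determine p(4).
Computing step by step:
p(0) = 6
p(1) = 5 × 6 + 1 = 31
p(2) = 5 × 31 + 1 = 156
p(3) = 5 × 156 + 1 = 781
p(4) = 5 × 781 + 1 = 3906

3906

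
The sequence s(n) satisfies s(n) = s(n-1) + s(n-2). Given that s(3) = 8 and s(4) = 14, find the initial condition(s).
Work backwards using s(k) = s(k+2) - s(k+1):
s(2) = s(4) - s(3) = 14 - 8 = 6
s(1) = s(3) - s(2) = 8 - 6 = 2
s(0) = s(2) - s(1) = 6 - 2 = 4

s(0) = 4, s(1) = 2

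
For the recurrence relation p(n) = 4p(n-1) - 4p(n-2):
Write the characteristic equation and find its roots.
Substitute p(n) = rⁿ and divide through by rⁿ⁻²: r² - 4r + 4 = 0
Factor: (r - 2)² = 0, so r = 2 (double root).
General solution: p(n) = (A + Bn)·2ⁿ

Characteristic: r² - 4r + 4 = 0, Roots: r = 2 (double root)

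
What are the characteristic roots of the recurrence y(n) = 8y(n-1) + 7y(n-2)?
Substitute y(n) = rⁿ and divide through by rⁿ⁻²: r² - 8r - 7 = 0
Discriminant: 8² + 4·7 = 92, not a perfect square, so by the quadratic formula r = (8 ± √92)/2.
General solution: y(n) = A·r₁ⁿ + B·r₂ⁿ where r₁,r₂ = (8 ± √92)/2

Characteristic: r² - 8r - 7 = 0, Roots: r = (8 ± √92)/2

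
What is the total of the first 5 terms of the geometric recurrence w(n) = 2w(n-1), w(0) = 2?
Computing the sequence terms: 2, 4, 8, 16, 32
Adding these values together:

62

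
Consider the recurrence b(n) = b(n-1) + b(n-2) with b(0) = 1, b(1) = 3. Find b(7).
Computing the sequence terms:
1, 3, 4, 7, 11, 18, 29, 47

47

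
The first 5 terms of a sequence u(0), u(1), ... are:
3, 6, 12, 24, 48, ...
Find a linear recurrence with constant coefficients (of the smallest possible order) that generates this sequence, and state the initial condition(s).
Look for the lowest-order linear relation among consecutive terms.
Observation: each term is 2× the previous.
Check at n=2: 2·6 = 12. ✓

u(n) = 2 × u(n-1), u(0) = 3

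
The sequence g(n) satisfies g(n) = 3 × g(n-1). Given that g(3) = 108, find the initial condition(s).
In general g(n) = 3ⁿ · g(0). At n = 3: g(0) = g(3) / 3^3 = 108 / 27 = 4.

g(0) = 4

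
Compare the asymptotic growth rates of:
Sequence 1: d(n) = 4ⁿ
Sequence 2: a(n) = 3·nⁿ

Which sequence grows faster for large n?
Comparing growth rates:
Growth-rate hierarchy: log n ≺ any polynomial ≺ any exponential cⁿ (c>1) ≺ n! ≺ nⁿ.
super-exponential nⁿ dominates exponential base 4 asymptotically.

a(n) grows faster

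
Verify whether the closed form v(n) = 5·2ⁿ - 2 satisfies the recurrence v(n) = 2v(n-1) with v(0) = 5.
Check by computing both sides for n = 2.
From the recurrence with v(0) = 5:
  v(0) = 5, v(1) = 10, v(2) = 20
  so the recurrence gives v(2) = 20.
From the proposed closed form v(n) = 5·2ⁿ - 2:
  v(2) = 18.
The recurrence gives 20 but the closed form gives 18, so the closed form does not satisfy the recurrence.

No, the closed form is incorrect.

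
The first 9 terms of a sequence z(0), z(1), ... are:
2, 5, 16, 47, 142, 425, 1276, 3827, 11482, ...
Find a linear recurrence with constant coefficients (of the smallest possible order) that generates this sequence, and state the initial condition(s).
Look for the lowest-order linear relation among consecutive terms.
Observation: z(n) - 2·z(n-1) - (3)·z(n-2) = 0 holds for the shown terms, and no order-1 relation z(n) = α·z(n-1) + β fits.
Check at n=3: 2·16 + (3)·5 = 47. ✓

z(n) = 2z(n-1) + 3z(n-2), z(0) = 2, z(1) = 5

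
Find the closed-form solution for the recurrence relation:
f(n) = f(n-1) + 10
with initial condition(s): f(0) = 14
Recurrence: f(n) = f(n-1) + 10, initial: f(0) = 14.
Each step adds 10, so f(n) = f(0) + 10n = 10n + 14.

f(n) = 10n + 14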